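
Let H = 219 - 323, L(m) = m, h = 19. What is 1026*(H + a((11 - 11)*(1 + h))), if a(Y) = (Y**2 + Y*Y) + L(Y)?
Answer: -106704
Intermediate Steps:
H = -104
a(Y) = Y + 2*Y**2 (a(Y) = (Y**2 + Y*Y) + Y = (Y**2 + Y**2) + Y = 2*Y**2 + Y = Y + 2*Y**2)
1026*(H + a((11 - 11)*(1 + h))) = 1026*(-104 + ((11 - 11)*(1 + 19))*(1 + 2*((11 - 11)*(1 + 19)))) = 1026*(-104 + (0*20)*(1 + 2*(0*20))) = 1026*(-104 + 0*(1 + 2*0)) = 1026*(-104 + 0*(1 + 0)) = 1026*(-104 + 0*1) = 1026*(-104 + 0) = 1026*(-104) = -106704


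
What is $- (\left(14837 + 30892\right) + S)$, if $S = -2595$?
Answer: $-43134$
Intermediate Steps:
$- (\left(14837 + 30892\right) + S) = - (\left(14837 + 30892\right) - 2595) = - (45729 - 2595) = \left(-1\right) 43134 = -43134$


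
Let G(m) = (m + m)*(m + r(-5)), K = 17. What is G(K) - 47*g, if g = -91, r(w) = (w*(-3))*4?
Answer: 6895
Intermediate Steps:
r(w) = -12*w (r(w) = -3*w*4 = -12*w)
G(m) = 2*m*(60 + m) (G(m) = (m + m)*(m - 12*(-5)) = (2*m)*(m + 60) = (2*m)*(60 + m) = 2*m*(60 + m))
G(K) - 47*g = 2*17*(60 + 17) - 47*(-91) = 2*17*77 + 4277 = 2618 + 4277 = 6895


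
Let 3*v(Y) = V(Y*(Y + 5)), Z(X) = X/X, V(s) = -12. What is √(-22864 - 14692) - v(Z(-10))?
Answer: 4 + 2*I*√9389 ≈ 4.0 + 193.79*I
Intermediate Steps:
Z(X) = 1
v(Y) = -4 (v(Y) = (⅓)*(-12) = -4)
√(-22864 - 14692) - v(Z(-10)) = √(-22864 - 14692) - 1*(-4) = √(-37556) + 4 = 2*I*√9389 + 4 = 4 + 2*I*√9389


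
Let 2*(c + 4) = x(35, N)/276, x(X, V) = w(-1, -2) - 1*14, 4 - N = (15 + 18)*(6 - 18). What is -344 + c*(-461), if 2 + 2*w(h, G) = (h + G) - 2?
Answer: 1672135/1104 ≈ 1514.6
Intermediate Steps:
N = 400 (N = 4 - (15 + 18)*(6 - 18) = 4 - 33*(-12) = 4 - 1*(-396) = 4 + 396 = 400)
w(h, G) = -2 + G/2 + h/2 (w(h, G) = -1 + ((h + G) - 2)/2 = -1 + ((G + h) - 2)/2 = -1 + (-2 + G + h)/2 = -1 + (-1 + G/2 + h/2) = -2 + G/2 + h/2)
x(X, V) = -35/2 (x(X, V) = (-2 + (½)*(-2) + (½)*(-1)) - 1*14 = (-2 - 1 - ½) - 14 = -7/2 - 14 = -35/2)
c = -4451/1104 (c = -4 + (-35/2/276)/2 = -4 + (-35/2*1/276)/2 = -4 + (½)*(-35/552) = -4 - 35/1104 = -4451/1104 ≈ -4.0317)
-344 + c*(-461) = -344 - 4451/1104*(-461) = -344 + 2051911/1104 = 1672135/1104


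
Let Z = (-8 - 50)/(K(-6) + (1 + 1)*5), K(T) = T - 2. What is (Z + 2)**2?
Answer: 729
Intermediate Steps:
K(T) = -2 + T
Z = -29 (Z = (-8 - 50)/((-2 - 6) + (1 + 1)*5) = -58/(-8 + 2*5) = -58/(-8 + 10) = -58/2 = -58*1/2 = -29)
(Z + 2)**2 = (-29 + 2)**2 = (-27)**2 = 729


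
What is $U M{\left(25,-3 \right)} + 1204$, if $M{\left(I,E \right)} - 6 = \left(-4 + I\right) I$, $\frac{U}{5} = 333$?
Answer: $885319$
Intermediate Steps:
$U = 1665$ ($U = 5 \cdot 333 = 1665$)
$M{\left(I,E \right)} = 6 + I \left(-4 + I\right)$ ($M{\left(I,E \right)} = 6 + \left(-4 + I\right) I = 6 + I \left(-4 + I\right)$)
$U M{\left(25,-3 \right)} + 1204 = 1665 \left(6 + 25^{2} - 100\right) + 1204 = 1665 \left(6 + 625 - 100\right) + 1204 = 1665 \cdot 531 + 1204 = 884115 + 1204 = 885319$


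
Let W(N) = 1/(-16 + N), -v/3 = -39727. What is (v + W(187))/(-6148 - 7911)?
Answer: -20379952/2404089 ≈ -8.4772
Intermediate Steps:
v = 119181 (v = -3*(-39727) = 119181)
(v + W(187))/(-6148 - 7911) = (119181 + 1/(-16 + 187))/(-6148 - 7911) = (119181 + 1/171)/(-14059) = (119181 + 1/171)*(-1/14059) = (20379952/171)*(-1/14059) = -20379952/2404089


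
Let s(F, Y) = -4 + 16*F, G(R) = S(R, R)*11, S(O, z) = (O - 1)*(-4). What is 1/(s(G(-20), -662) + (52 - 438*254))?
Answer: -1/96420 ≈ -1.0371e-5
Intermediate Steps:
S(O, z) = 4 - 4*O (S(O, z) = (-1 + O)*(-4) = 4 - 4*O)
G(R) = 44 - 44*R (G(R) = (4 - 4*R)*11 = 44 - 44*R)
1/(s(G(-20), -662) + (52 - 438*254)) = 1/((-4 + 16*(44 - 44*(-20))) + (52 - 438*254)) = 1/((-4 + 16*(44 + 880)) + (52 - 111252)) = 1/((-4 + 16*924) - 111200) = 1/((-4 + 14784) - 111200) = 1/(14780 - 111200) = 1/(-96420) = -1/96420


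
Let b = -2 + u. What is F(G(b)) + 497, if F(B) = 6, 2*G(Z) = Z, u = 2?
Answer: 503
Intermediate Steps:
b = 0 (b = -2 + 2 = 0)
G(Z) = Z/2
F(G(b)) + 497 = 6 + 497 = 503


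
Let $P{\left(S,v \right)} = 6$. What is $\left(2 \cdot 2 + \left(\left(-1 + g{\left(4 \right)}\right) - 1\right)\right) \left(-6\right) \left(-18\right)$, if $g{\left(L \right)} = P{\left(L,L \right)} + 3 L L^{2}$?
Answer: $21600$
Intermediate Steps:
$g{\left(L \right)} = 6 + 3 L^{3}$ ($g{\left(L \right)} = 6 + 3 L L^{2} = 6 + 3 L^{3}$)
$\left(2 \cdot 2 + \left(\left(-1 + g{\left(4 \right)}\right) - 1\right)\right) \left(-6\right) \left(-18\right) = \left(2 \cdot 2 + \left(\left(-1 + \left(6 + 3 \cdot 4^{3}\right)\right) - 1\right)\right) \left(-6\right) \left(-18\right) = \left(4 + \left(\left(-1 + \left(6 + 3 \cdot 64\right)\right) - 1\right)\right) \left(-6\right) \left(-18\right) = \left(4 + \left(\left(-1 + \left(6 + 192\right)\right) - 1\right)\right) \left(-6\right) \left(-18\right) = \left(4 + \left(\left(-1 + 198\right) - 1\right)\right) \left(-6\right) \left(-18\right) = \left(4 + \left(197 - 1\right)\right) \left(-6\right) \left(-18\right) = \left(4 + 196\right) \left(-6\right) \left(-18\right) = 200 \left(-6\right) \left(-18\right) = \left(-1200\right) \left(-18\right) = 21600$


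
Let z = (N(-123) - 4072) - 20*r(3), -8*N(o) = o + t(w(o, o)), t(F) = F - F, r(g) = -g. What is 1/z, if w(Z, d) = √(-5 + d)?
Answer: -8/31973 ≈ -0.00025021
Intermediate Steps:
t(F) = 0
N(o) = -o/8 (N(o) = -(o + 0)/8 = -o/8)
z = -31973/8 (z = (-⅛*(-123) - 4072) - 20*(-1*3) = (123/8 - 4072) - 20*(-3) = -32453/8 - 1*(-60) = -32453/8 + 60 = -31973/8 ≈ -3996.6)
1/z = 1/(-31973/8) = -8/31973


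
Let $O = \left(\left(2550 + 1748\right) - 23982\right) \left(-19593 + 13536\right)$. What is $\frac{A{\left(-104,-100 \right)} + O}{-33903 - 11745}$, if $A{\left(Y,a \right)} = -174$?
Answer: $- \frac{19870969}{7608} \approx -2611.9$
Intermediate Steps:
$O = 119225988$ ($O = \left(4298 - 23982\right) \left(-6057\right) = \left(-19684\right) \left(-6057\right) = 119225988$)
$\frac{A{\left(-104,-100 \right)} + O}{-33903 - 11745} = \frac{-174 + 119225988}{-33903 - 11745} = \frac{119225814}{-45648} = 119225814 \left(- \frac{1}{45648}\right) = - \frac{19870969}{7608}$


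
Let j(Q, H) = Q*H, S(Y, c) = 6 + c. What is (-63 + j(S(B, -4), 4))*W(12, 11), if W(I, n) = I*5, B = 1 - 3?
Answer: -3300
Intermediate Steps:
B = -2
W(I, n) = 5*I
j(Q, H) = H*Q
(-63 + j(S(B, -4), 4))*W(12, 11) = (-63 + 4*(6 - 4))*(5*12) = (-63 + 4*2)*60 = (-63 + 8)*60 = -55*60 = -3300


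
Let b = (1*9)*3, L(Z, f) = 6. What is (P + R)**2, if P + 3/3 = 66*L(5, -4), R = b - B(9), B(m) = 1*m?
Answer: 170569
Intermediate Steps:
B(m) = m
b = 27 (b = 9*3 = 27)
R = 18 (R = 27 - 1*9 = 27 - 9 = 18)
P = 395 (P = -1 + 66*6 = -1 + 396 = 395)
(P + R)**2 = (395 + 18)**2 = 413**2 = 170569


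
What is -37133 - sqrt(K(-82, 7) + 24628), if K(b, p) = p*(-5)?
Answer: -37133 - sqrt(24593) ≈ -37290.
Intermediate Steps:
K(b, p) = -5*p
-37133 - sqrt(K(-82, 7) + 24628) = -37133 - sqrt(-5*7 + 24628) = -37133 - sqrt(-35 + 24628) = -37133 - sqrt(24593)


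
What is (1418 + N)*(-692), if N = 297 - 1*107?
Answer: -1112736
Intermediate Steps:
N = 190 (N = 297 - 107 = 190)
(1418 + N)*(-692) = (1418 + 190)*(-692) = 1608*(-692) = -1112736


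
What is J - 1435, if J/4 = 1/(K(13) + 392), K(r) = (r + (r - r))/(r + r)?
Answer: -1126467/785 ≈ -1435.0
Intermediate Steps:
K(r) = ½ (K(r) = (r + 0)/((2*r)) = r*(1/(2*r)) = ½)
J = 8/785 (J = 4/(½ + 392) = 4/(785/2) = 4*(2/785) = 8/785 ≈ 0.010191)
J - 1435 = 8/785 - 1435 = -1126467/785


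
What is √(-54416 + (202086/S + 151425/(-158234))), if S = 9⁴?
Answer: I*√992694246724703410/4272318 ≈ 233.21*I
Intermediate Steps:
S = 6561
√(-54416 + (202086/S + 151425/(-158234))) = √(-54416 + (202086/6561 + 151425/(-158234))) = √(-54416 + (202086*(1/6561) + 151425*(-1/158234))) = √(-54416 + (22454/729 - 151425/158234)) = √(-54416 + 3442597411/115352586) = √(-6273583722365/115352586) = I*√992694246724703410/4272318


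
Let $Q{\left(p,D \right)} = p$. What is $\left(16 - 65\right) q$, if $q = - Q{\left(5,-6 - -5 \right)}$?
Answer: $245$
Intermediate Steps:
$q = -5$ ($q = \left(-1\right) 5 = -5$)
$\left(16 - 65\right) q = \left(16 - 65\right) \left(-5\right) = \left(-49\right) \left(-5\right) = 245$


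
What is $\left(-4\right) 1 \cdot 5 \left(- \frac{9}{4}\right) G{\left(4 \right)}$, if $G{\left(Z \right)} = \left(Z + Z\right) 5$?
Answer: $1800$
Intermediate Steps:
$G{\left(Z \right)} = 10 Z$ ($G{\left(Z \right)} = 2 Z 5 = 10 Z$)
$\left(-4\right) 1 \cdot 5 \left(- \frac{9}{4}\right) G{\left(4 \right)} = \left(-4\right) 1 \cdot 5 \left(- \frac{9}{4}\right) 10 \cdot 4 = \left(-4\right) 5 \left(\left(-9\right) \frac{1}{4}\right) 40 = \left(-20\right) \left(- \frac{9}{4}\right) 40 = 45 \cdot 40 = 1800$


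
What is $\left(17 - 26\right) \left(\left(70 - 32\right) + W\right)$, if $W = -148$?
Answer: $990$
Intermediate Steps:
$\left(17 - 26\right) \left(\left(70 - 32\right) + W\right) = \left(17 - 26\right) \left(\left(70 - 32\right) - 148\right) = - 9 \left(38 - 148\right) = \left(-9\right) \left(-110\right) = 990$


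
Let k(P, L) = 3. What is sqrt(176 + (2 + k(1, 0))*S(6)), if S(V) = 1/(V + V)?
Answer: sqrt(6351)/6 ≈ 13.282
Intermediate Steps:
S(V) = 1/(2*V)
sqrt(176 + (2 + k(1, 0))*S(6)) = sqrt(176 + (2 + 3)*((1/2)/6)) = sqrt(176 + 5*((1/2)*(1/6))) = sqrt(176 + 5*(1/12)) = sqrt(176 + 5/12) = sqrt(2117/12) = sqrt(6351)/6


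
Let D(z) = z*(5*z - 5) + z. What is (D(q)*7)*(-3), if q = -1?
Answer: -189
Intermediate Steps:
D(z) = z + z*(-5 + 5*z) (D(z) = z*(-5 + 5*z) + z = z + z*(-5 + 5*z))
(D(q)*7)*(-3) = (-(-4 + 5*(-1))*7)*(-3) = (-(-4 - 5)*7)*(-3) = (-1*(-9)*7)*(-3) = (9*7)*(-3) = 63*(-3) = -189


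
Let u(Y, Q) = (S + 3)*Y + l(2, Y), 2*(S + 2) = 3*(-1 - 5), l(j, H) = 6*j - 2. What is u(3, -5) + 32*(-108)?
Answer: -3470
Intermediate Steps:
l(j, H) = -2 + 6*j
S = -11 (S = -2 + (3*(-1 - 5))/2 = -2 + (3*(-6))/2 = -2 + (½)*(-18) = -2 - 9 = -11)
u(Y, Q) = 10 - 8*Y (u(Y, Q) = (-11 + 3)*Y + (-2 + 6*2) = -8*Y + (-2 + 12) = -8*Y + 10 = 10 - 8*Y)
u(3, -5) + 32*(-108) = (10 - 8*3) + 32*(-108) = (10 - 24) - 3456 = -14 - 3456 = -3470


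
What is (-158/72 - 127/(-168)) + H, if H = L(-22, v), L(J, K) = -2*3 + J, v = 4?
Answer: -14837/504 ≈ -29.438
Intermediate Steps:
L(J, K) = -6 + J
H = -28 (H = -6 - 22 = -28)
(-158/72 - 127/(-168)) + H = (-158/72 - 127/(-168)) - 28 = (-158*1/72 - 127*(-1/168)) - 28 = (-79/36 + 127/168) - 28 = -725/504 - 28 = -14837/504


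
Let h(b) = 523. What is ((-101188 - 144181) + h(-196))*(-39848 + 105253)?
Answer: -16014152630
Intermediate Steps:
((-101188 - 144181) + h(-196))*(-39848 + 105253) = ((-101188 - 144181) + 523)*(-39848 + 105253) = (-245369 + 523)*65405 = -244846*65405 = -16014152630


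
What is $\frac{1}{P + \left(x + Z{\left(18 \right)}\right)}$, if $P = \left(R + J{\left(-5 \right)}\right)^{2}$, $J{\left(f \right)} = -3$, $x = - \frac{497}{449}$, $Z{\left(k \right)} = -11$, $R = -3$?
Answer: $\frac{449}{10728} \approx 0.041853$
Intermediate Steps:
$x = - \frac{497}{449}$ ($x = \left(-497\right) \frac{1}{449} = - \frac{497}{449} \approx -1.1069$)
$P = 36$ ($P = \left(-3 - 3\right)^{2} = \left(-6\right)^{2} = 36$)
$\frac{1}{P + \left(x + Z{\left(18 \right)}\right)} = \frac{1}{36 - \frac{5436}{449}} = \frac{1}{\frac{10728}{449}} = \frac{449}{10728}$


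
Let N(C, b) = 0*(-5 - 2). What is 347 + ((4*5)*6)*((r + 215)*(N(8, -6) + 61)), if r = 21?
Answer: 1727867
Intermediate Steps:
N(C, b) = 0 (N(C, b) = 0*(-7) = 0)
347 + ((4*5)*6)*((r + 215)*(N(8, -6) + 61)) = 347 + ((4*5)*6)*((21 + 215)*(0 + 61)) = 347 + (20*6)*(236*61) = 347 + 120*14396 = 347 + 1727520 = 1727867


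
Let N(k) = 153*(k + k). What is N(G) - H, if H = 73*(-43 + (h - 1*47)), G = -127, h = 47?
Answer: -35723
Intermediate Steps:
N(k) = 306*k (N(k) = 153*(2*k) = 306*k)
H = -3139 (H = 73*(-43 + (47 - 1*47)) = 73*(-43 + (47 - 47)) = 73*(-43 + 0) = 73*(-43) = -3139)
N(G) - H = 306*(-127) - 1*(-3139) = -38862 + 3139 = -35723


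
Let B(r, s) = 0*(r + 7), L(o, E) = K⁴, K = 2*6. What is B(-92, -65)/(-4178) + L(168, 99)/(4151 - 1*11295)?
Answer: -2592/893 ≈ -2.9026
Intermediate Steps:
K = 12
L(o, E) = 20736 (L(o, E) = 12⁴ = 20736)
B(r, s) = 0 (B(r, s) = 0*(7 + r) = 0)
B(-92, -65)/(-4178) + L(168, 99)/(4151 - 1*11295) = 0/(-4178) + 20736/(4151 - 1*11295) = 0*(-1/4178) + 20736/(4151 - 11295) = 0 + 20736/(-7144) = 0 + 20736*(-1/7144) = 0 - 2592/893 = -2592/893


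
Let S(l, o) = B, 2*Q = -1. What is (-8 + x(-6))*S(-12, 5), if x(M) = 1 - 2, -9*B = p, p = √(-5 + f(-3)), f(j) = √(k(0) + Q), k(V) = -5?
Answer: √(-20 + 2*I*√22)/2 ≈ 0.51121 + 2.2938*I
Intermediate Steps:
Q = -½ (Q = (½)*(-1) = -½ ≈ -0.50000)
f(j) = I*√22/2 (f(j) = √(-5 - ½) = √(-11/2) = I*√22/2)
p = √(-5 + I*√22/2) ≈ 0.51121 + 2.2938*I
B = -√(-20 + 2*I*√22)/18 ≈ -0.056802 - 0.25486*I
S(l, o) = -√(-20 + 2*I*√22)/18
x(M) = -1
(-8 + x(-6))*S(-12, 5) = (-8 - 1)*(-√(-20 + 2*I*√22)/18) = -(-1)*√(-20 + 2*I*√22)/2 = √(-20 + 2*I*√22)/2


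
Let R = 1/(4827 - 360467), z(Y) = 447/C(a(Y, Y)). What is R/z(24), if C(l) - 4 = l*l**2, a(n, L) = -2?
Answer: 1/39742770 ≈ 2.5162e-8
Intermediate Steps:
C(l) = 4 + l**3 (C(l) = 4 + l*l**2 = 4 + l**3)
z(Y) = -447/4 (z(Y) = 447/(4 + (-2)**3) = 447/(4 - 8) = 447/(-4) = 447*(-1/4) = -447/4)
R = -1/355640 (R = 1/(-355640) = -1/355640 ≈ -2.8118e-6)
R/z(24) = -1/(355640*(-447/4)) = -1/355640*(-4/447) = 1/39742770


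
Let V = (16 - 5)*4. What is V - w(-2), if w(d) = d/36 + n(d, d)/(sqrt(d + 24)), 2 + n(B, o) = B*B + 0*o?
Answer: 793/18 - sqrt(22)/11 ≈ 43.629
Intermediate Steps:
V = 44 (V = 11*4 = 44)
n(B, o) = -2 + B**2 (n(B, o) = -2 + (B*B + 0*o) = -2 + (B**2 + 0) = -2 + B**2)
w(d) = d/36 + (-2 + d**2)/sqrt(24 + d) (w(d) = d/36 + (-2 + d**2)/(sqrt(d + 24)) = d*(1/36) + (-2 + d**2)/(sqrt(24 + d)) = d/36 + (-2 + d**2)/sqrt(24 + d))
V - w(-2) = 44 - (-2 + (-2)**2 + (1/36)*(-2)*sqrt(24 - 2))/sqrt(24 - 2) = 44 - (-2 + 4 + (1/36)*(-2)*sqrt(22))/sqrt(22) = 44 - sqrt(22)/22*(-2 + 4 - sqrt(22)/18) = 44 - sqrt(22)/22*(2 - sqrt(22)/18) = 44 - sqrt(22)*(2 - sqrt(22)/18)/22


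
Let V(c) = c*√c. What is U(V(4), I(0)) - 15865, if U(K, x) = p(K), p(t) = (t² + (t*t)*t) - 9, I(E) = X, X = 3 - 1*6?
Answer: -15298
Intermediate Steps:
X = -3 (X = 3 - 6 = -3)
V(c) = c^(3/2)
I(E) = -3
p(t) = -9 + t² + t³ (p(t) = (t² + t²*t) - 9 = (t² + t³) - 9 = -9 + t² + t³)
U(K, x) = -9 + K² + K³
U(V(4), I(0)) - 15865 = (-9 + (4^(3/2))² + (4^(3/2))³) - 15865 = (-9 + 8² + 8³) - 15865 = (-9 + 64 + 512) - 15865 = 567 - 15865 = -15298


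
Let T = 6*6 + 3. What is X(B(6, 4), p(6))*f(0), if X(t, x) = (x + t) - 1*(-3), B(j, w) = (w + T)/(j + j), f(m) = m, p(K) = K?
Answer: 0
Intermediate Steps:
T = 39 (T = 36 + 3 = 39)
B(j, w) = (39 + w)/(2*j) (B(j, w) = (w + 39)/(j + j) = (39 + w)/((2*j)) = (39 + w)*(1/(2*j)) = (39 + w)/(2*j))
X(t, x) = 3 + t + x (X(t, x) = (t + x) + 3 = 3 + t + x)
X(B(6, 4), p(6))*f(0) = (3 + (1/2)*(39 + 4)/6 + 6)*0 = (3 + (1/2)*(1/6)*43 + 6)*0 = (3 + 43/12 + 6)*0 = (151/12)*0 = 0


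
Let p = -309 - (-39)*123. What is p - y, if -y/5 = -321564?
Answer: -1603332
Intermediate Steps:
p = 4488 (p = -309 - 39*(-123) = -309 + 4797 = 4488)
y = 1607820 (y = -5*(-321564) = 1607820)
p - y = 4488 - 1*1607820 = 4488 - 1607820 = -1603332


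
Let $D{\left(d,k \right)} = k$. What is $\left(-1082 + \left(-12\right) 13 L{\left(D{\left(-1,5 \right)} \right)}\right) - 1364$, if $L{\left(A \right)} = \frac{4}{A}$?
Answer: $- \frac{12854}{5} \approx -2570.8$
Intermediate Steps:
$\left(-1082 + \left(-12\right) 13 L{\left(D{\left(-1,5 \right)} \right)}\right) - 1364 = \left(-1082 + \left(-12\right) 13 \cdot \frac{4}{5}\right) - 1364 = \left(-1082 - 156 \cdot 4 \cdot \frac{1}{5}\right) - 1364 = \left(-1082 - \frac{624}{5}\right) - 1364 = - \frac{6034}{5} - 1364 = - \frac{12854}{5}$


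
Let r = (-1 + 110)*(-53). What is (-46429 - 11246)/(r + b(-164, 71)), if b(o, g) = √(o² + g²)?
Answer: 3056775/305888 + 57675*√31937/33341792 ≈ 10.302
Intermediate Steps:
r = -5777 (r = 109*(-53) = -5777)
b(o, g) = √(g² + o²)
(-46429 - 11246)/(r + b(-164, 71)) = (-46429 - 11246)/(-5777 + √(71² + (-164)²)) = -57675/(-5777 + √(5041 + 26896)) = -57675/(-5777 + √31937)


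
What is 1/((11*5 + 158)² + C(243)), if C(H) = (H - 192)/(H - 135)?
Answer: 36/1633301 ≈ 2.2041e-5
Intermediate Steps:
C(H) = (-192 + H)/(-135 + H)
1/((11*5 + 158)² + C(243)) = 1/((11*5 + 158)² + (-192 + 243)/(-135 + 243)) = 1/((55 + 158)² + 51/108) = 1/(213² + (1/108)*51) = 1/(45369 + 17/36) = 1/(1633301/36) = 36/1633301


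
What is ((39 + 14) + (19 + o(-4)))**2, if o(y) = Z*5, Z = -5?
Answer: 2209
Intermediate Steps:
o(y) = -25 (o(y) = -5*5 = -25)
((39 + 14) + (19 + o(-4)))**2 = ((39 + 14) + (19 - 25))**2 = (53 - 6)**2 = 47**2 = 2209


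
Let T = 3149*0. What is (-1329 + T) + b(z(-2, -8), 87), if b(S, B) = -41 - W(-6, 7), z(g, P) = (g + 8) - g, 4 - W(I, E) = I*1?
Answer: -1380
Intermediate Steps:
W(I, E) = 4 - I
T = 0
z(g, P) = 8 (z(g, P) = (8 + g) - g = 8)
b(S, B) = -51 (b(S, B) = -41 - (4 - 1*(-6)) = -41 - (4 + 6) = -41 - 1*10 = -41 - 10 = -51)
(-1329 + T) + b(z(-2, -8), 87) = (-1329 + 0) - 51 = -1329 - 51 = -1380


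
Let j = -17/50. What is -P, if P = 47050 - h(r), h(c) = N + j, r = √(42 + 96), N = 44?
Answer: -2350317/50 ≈ -47006.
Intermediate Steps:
j = -17/50 (j = -17*1/50 = -17/50 ≈ -0.34000)
r = √138 ≈ 11.747
h(c) = 2183/50 (h(c) = 44 - 17/50 = 2183/50)
P = 2350317/50 (P = 47050 - 1*2183/50 = 47050 - 2183/50 = 2350317/50 ≈ 47006.)
-P = -1*2350317/50 = -2350317/50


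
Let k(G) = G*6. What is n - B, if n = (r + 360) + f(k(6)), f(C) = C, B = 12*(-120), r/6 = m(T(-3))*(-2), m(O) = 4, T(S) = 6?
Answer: 1788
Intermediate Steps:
k(G) = 6*G
r = -48 (r = 6*(4*(-2)) = 6*(-8) = -48)
B = -1440
n = 348 (n = (-48 + 360) + 6*6 = 312 + 36 = 348)
n - B = 348 - 1*(-1440) = 348 + 1440 = 1788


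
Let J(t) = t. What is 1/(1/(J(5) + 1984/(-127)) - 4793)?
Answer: -1349/6465884 ≈ -0.00020863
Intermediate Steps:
1/(1/(J(5) + 1984/(-127)) - 4793) = 1/(1/(5 + 1984/(-127)) - 4793) = 1/(1/(5 + 1984*(-1/127)) - 4793) = 1/(1/(5 - 1984/127) - 4793) = 1/(1/(-1349/127) - 4793) = 1/(-127/1349 - 4793) = 1/(-6465884/1349) = -1349/6465884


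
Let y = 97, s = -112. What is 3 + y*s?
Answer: -10861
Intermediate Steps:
3 + y*s = 3 + 97*(-112) = 3 - 10864 = -10861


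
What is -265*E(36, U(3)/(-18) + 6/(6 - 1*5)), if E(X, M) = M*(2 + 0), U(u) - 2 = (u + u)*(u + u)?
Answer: -18550/9 ≈ -2061.1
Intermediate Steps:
U(u) = 2 + 4*u² (U(u) = 2 + (u + u)*(u + u) = 2 + (2*u)*(2*u) = 2 + 4*u²)
E(X, M) = 2*M (E(X, M) = M*2 = 2*M)
-265*E(36, U(3)/(-18) + 6/(6 - 1*5)) = -530*((2 + 4*3²)/(-18) + 6/(6 - 1*5)) = -530*((2 + 4*9)*(-1/18) + 6/(6 - 5)) = -530*((2 + 36)*(-1/18) + 6/1) = -530*(38*(-1/18) + 6*1) = -530*(-19/9 + 6) = -530*35/9 = -265*70/9 = -18550/9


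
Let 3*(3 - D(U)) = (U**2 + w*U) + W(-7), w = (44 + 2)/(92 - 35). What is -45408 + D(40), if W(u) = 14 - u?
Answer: -7858492/171 ≈ -45956.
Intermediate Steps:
w = 46/57 ≈ 0.80702
D(U) = -4 - 46*U/171 - U**2/3 (D(U) = 3 - ((U**2 + 46*U/57) + (14 - 1*(-7)))/3 = 3 - ((U**2 + 46*U/57) + (14 + 7))/3 = 3 - ((U**2 + 46*U/57) + 21)/3 = 3 - (21 + U**2 + 46*U/57)/3 = 3 + (-7 - 46*U/171 - U**2/3) = -4 - 46*U/171 - U**2/3)
-45408 + D(40) = -45408 + (-4 - 46/171*40 - 1/3*40**2) = -45408 + (-4 - 1840/171 - 1/3*1600) = -45408 + (-4 - 1840/171 - 1600/3) = -45408 - 93724/171 = -7858492/171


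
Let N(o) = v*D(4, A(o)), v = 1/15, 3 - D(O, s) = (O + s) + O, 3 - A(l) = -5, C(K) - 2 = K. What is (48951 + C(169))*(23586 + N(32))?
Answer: 5792744598/5 ≈ 1.1585e+9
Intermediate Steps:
C(K) = 2 + K
A(l) = 8 (A(l) = 3 - 1*(-5) = 3 + 5 = 8)
D(O, s) = 3 - s - 2*O (D(O, s) = 3 - ((O + s) + O) = 3 - (s + 2*O) = 3 + (-s - 2*O) = 3 - s - 2*O)
v = 1/15 ≈ 0.066667
N(o) = -13/15 (N(o) = (3 - 1*8 - 2*4)/15 = (3 - 8 - 8)/15 = (1/15)*(-13) = -13/15)
(48951 + C(169))*(23586 + N(32)) = (48951 + (2 + 169))*(23586 - 13/15) = (48951 + 171)*(353777/15) = 49122*(353777/15) = 5792744598/5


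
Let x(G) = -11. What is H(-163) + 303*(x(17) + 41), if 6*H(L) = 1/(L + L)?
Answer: 17780039/1956 ≈ 9090.0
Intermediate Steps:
H(L) = 1/(12*L) (H(L) = 1/(6*(L + L)) = 1/(6*((2*L))) = (1/(2*L))/6 = 1/(12*L))
H(-163) + 303*(x(17) + 41) = (1/12)/(-163) + 303*(-11 + 41) = (1/12)*(-1/163) + 303*30 = -1/1956 + 9090 = 17780039/1956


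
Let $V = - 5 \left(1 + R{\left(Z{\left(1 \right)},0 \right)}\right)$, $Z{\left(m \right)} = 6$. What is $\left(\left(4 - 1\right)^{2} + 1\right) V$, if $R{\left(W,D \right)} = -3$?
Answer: $100$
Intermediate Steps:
$V = 10$ ($V = - 5 \left(1 - 3\right) = \left(-5\right) \left(-2\right) = 10$)
$\left(\left(4 - 1\right)^{2} + 1\right) V = \left(\left(4 - 1\right)^{2} + 1\right) 10 = \left(3^{2} + 1\right) 10 = \left(9 + 1\right) 10 = 10 \cdot 10 = 100$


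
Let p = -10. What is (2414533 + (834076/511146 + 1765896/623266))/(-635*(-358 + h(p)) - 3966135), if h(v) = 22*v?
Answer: -38461157965343231/57330129658933089 ≈ -0.67087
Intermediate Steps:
(2414533 + (834076/511146 + 1765896/623266))/(-635*(-358 + h(p)) - 3966135) = (2414533 + (834076/511146 + 1765896/623266))/(-635*(-358 + 22*(-10)) - 3966135) = (2414533 + (834076*(1/511146) + 1765896*(1/623266)))/(-635*(-358 - 220) - 3966135) = (2414533 + (417038/255573 + 882948/311633))/(-635*(-578) - 3966135) = (2414533 + 355620472258/79644980709)/(367030 - 3966135) = (192305789826716155/79644980709)/(-3599105) = (192305789826716155/79644980709)*(-1/3599105) = -38461157965343231/57330129658933089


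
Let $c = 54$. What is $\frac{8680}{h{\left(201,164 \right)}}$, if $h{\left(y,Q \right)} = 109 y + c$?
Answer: $\frac{8680}{21963} \approx 0.39521$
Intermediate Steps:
$h{\left(y,Q \right)} = 54 + 109 y$ ($h{\left(y,Q \right)} = 109 y + 54 = 54 + 109 y$)
$\frac{8680}{h{\left(201,164 \right)}} = \frac{8680}{54 + 109 \cdot 201} = \frac{8680}{54 + 21909} = \frac{8680}{21963}$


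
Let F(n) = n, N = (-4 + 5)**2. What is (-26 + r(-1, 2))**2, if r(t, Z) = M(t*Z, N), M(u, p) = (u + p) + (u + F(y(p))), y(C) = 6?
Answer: 529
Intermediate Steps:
N = 1 (N = 1**2 = 1)
M(u, p) = 6 + p + 2*u (M(u, p) = (u + p) + (u + 6) = (p + u) + (6 + u) = 6 + p + 2*u)
r(t, Z) = 7 + 2*Z*t (r(t, Z) = 6 + 1 + 2*(t*Z) = 6 + 1 + 2*(Z*t) = 6 + 1 + 2*Z*t = 7 + 2*Z*t)
(-26 + r(-1, 2))**2 = (-26 + (7 + 2*2*(-1)))**2 = (-26 + (7 - 4))**2 = (-26 + 3)**2 = (-23)**2 = 529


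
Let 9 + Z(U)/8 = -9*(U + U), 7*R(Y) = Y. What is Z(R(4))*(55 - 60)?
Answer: 5400/7 ≈ 771.43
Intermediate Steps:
R(Y) = Y/7
Z(U) = -72 - 144*U (Z(U) = -72 + 8*(-9*(U + U)) = -72 + 8*(-18*U) = -72 - 144*U)
Z(R(4))*(55 - 60) = (-72 - 144*4/7)*(55 - 60) = (-72 - 144*4/7)*(-5) = (-72 - 576/7)*(-5) = -1080/7*(-5) = 5400/7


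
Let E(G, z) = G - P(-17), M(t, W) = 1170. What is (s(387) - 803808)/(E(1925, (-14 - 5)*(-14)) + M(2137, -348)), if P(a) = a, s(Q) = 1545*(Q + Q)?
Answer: 196011/1556 ≈ 125.97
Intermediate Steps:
s(Q) = 3090*Q (s(Q) = 1545*(2*Q) = 3090*Q)
E(G, z) = 17 + G (E(G, z) = G - 1*(-17) = G + 17 = 17 + G)
(s(387) - 803808)/(E(1925, (-14 - 5)*(-14)) + M(2137, -348)) = (3090*387 - 803808)/((17 + 1925) + 1170) = (1195830 - 803808)/(1942 + 1170) = 392022/3112 = 392022*(1/3112) = 196011/1556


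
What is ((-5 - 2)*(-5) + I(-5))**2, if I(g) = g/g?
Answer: 1296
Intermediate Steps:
I(g) = 1
((-5 - 2)*(-5) + I(-5))**2 = ((-5 - 2)*(-5) + 1)**2 = (-7*(-5) + 1)**2 = (35 + 1)**2 = 36**2 = 1296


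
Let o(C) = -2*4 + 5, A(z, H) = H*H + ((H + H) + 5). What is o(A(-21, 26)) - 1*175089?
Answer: -175092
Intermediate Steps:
A(z, H) = 5 + H**2 + 2*H (A(z, H) = H**2 + (2*H + 5) = H**2 + (5 + 2*H) = 5 + H**2 + 2*H)
o(C) = -3 (o(C) = -8 + 5 = -3)
o(A(-21, 26)) - 1*175089 = -3 - 1*175089 = -3 - 175089 = -175092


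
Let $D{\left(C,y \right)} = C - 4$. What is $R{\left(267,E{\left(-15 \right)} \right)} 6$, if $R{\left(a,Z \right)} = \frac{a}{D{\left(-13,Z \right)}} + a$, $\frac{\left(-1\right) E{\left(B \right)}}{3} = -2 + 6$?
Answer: $\frac{25632}{17} \approx 1507.8$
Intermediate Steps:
$D{\left(C,y \right)} = -4 + C$ ($D{\left(C,y \right)} = C - 4 = -4 + C$)
$E{\left(B \right)} = -12$ ($E{\left(B \right)} = - 3 \left(-2 + 6\right) = \left(-3\right) 4 = -12$)
$R{\left(a,Z \right)} = \frac{16 a}{17}$ ($R{\left(a,Z \right)} = \frac{a}{-4 - 13} + a = \frac{a}{-17} + a = a \left(- \frac{1}{17}\right) + a = - \frac{a}{17} + a = \frac{16 a}{17}$)
$R{\left(267,E{\left(-15 \right)} \right)} 6 = \frac{16}{17} \cdot 267 \cdot 6 = \frac{4272}{17} \cdot 6 = \frac{25632}{17}$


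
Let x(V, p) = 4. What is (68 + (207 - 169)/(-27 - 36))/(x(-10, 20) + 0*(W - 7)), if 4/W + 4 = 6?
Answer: 2123/126 ≈ 16.849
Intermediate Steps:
W = 2 (W = 4/(-4 + 6) = 4/2 = 4*(½) = 2)
(68 + (207 - 169)/(-27 - 36))/(x(-10, 20) + 0*(W - 7)) = (68 + (207 - 169)/(-27 - 36))/(4 + 0*(2 - 7)) = (68 + 38/(-63))/(4 + 0*(-5)) = (68 + 38*(-1/63))/(4 + 0) = (68 - 38/63)/4 = (4246/63)*(¼) = 2123/126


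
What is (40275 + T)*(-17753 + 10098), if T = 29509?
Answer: -534196520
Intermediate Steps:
(40275 + T)*(-17753 + 10098) = (40275 + 29509)*(-17753 + 10098) = 69784*(-7655) = -534196520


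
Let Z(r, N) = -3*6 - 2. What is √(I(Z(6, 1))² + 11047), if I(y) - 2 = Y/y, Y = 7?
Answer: √4419889/20 ≈ 105.12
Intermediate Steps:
Z(r, N) = -20 (Z(r, N) = -18 - 2 = -20)
I(y) = 2 + 7/y
√(I(Z(6, 1))² + 11047) = √((2 + 7/(-20))² + 11047) = √((2 + 7*(-1/20))² + 11047) = √((2 - 7/20)² + 11047) = √((33/20)² + 11047) = √(1089/400 + 11047) = √(4419889/400) = √4419889/20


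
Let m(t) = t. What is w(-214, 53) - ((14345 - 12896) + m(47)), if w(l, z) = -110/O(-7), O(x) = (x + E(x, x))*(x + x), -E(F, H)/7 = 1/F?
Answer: -62887/42 ≈ -1497.3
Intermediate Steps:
E(F, H) = -7/F
O(x) = 2*x*(x - 7/x) (O(x) = (x - 7/x)*(x + x) = (x - 7/x)*(2*x) = 2*x*(x - 7/x))
w(l, z) = -55/42 (w(l, z) = -110/(-14 + 2*(-7)²) = -110/(-14 + 2*49) = -110/(-14 + 98) = -110/84 = -110*1/84 = -55/42)
w(-214, 53) - ((14345 - 12896) + m(47)) = -55/42 - ((14345 - 12896) + 47) = -55/42 - (1449 + 47) = -55/42 - 1*1496 = -55/42 - 1496 = -62887/42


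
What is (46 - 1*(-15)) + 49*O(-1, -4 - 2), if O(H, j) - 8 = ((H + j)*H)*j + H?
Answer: -1654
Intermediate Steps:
O(H, j) = 8 + H + H*j*(H + j) (O(H, j) = 8 + (((H + j)*H)*j + H) = 8 + ((H*(H + j))*j + H) = 8 + (H*j*(H + j) + H) = 8 + (H + H*j*(H + j)) = 8 + H + H*j*(H + j))
(46 - 1*(-15)) + 49*O(-1, -4 - 2) = (46 - 1*(-15)) + 49*(8 - 1 - (-4 - 2)**2 + (-4 - 2)*(-1)**2) = (46 + 15) + 49*(8 - 1 - 1*(-6)**2 - 6*1) = 61 + 49*(8 - 1 - 1*36 - 6) = 61 + 49*(8 - 1 - 36 - 6) = 61 + 49*(-35) = 61 - 1715 = -1654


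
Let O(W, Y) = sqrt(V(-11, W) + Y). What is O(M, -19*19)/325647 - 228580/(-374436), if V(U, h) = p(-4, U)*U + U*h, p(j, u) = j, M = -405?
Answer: 57145/93609 + sqrt(4138)/325647 ≈ 0.61066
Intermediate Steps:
V(U, h) = -4*U + U*h
O(W, Y) = sqrt(44 + Y - 11*W) (O(W, Y) = sqrt(-11*(-4 + W) + Y) = sqrt((44 - 11*W) + Y) = sqrt(44 + Y - 11*W))
O(M, -19*19)/325647 - 228580/(-374436) = sqrt(44 - 19*19 - 11*(-405))/325647 - 228580/(-374436) = sqrt(44 - 361 + 4455)*(1/325647) - 228580*(-1/374436) = sqrt(4138)*(1/325647) + 57145/93609 = sqrt(4138)/325647 + 57145/93609 = 57145/93609 + sqrt(4138)/325647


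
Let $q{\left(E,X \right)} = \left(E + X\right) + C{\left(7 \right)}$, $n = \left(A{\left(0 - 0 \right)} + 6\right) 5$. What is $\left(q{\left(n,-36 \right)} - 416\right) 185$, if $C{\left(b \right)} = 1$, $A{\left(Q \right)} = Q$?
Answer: $-77885$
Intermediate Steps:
$n = 30$ ($n = \left(\left(0 - 0\right) + 6\right) 5 = \left(\left(0 + 0\right) + 6\right) 5 = \left(0 + 6\right) 5 = 6 \cdot 5 = 30$)
$q{\left(E,X \right)} = 1 + E + X$ ($q{\left(E,X \right)} = \left(E + X\right) + 1 = 1 + E + X$)
$\left(q{\left(n,-36 \right)} - 416\right) 185 = \left(\left(1 + 30 - 36\right) - 416\right) 185 = \left(-5 - 416\right) 185 = \left(-421\right) 185 = -77885$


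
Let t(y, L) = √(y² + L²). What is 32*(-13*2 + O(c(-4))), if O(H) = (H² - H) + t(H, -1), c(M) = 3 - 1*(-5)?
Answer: 960 + 32*√65 ≈ 1218.0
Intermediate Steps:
t(y, L) = √(L² + y²)
c(M) = 8 (c(M) = 3 + 5 = 8)
O(H) = H² + √(1 + H²) - H (O(H) = (H² - H) + √((-1)² + H²) = (H² - H) + √(1 + H²) = H² + √(1 + H²) - H)
32*(-13*2 + O(c(-4))) = 32*(-13*2 + (8² + √(1 + 8²) - 1*8)) = 32*(-26 + (64 + √(1 + 64) - 8)) = 32*(-26 + (64 + √65 - 8)) = 32*(-26 + (56 + √65)) = 32*(30 + √65) = 960 + 32*√65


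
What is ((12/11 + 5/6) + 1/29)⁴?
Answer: 197543053110001/13420470252816 ≈ 14.720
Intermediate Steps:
((12/11 + 5/6) + 1/29)⁴ = ((12*(1/11) + 5*(⅙)) + 1/29)⁴ = ((12/11 + ⅚) + 1/29)⁴ = (127/66 + 1/29)⁴ = (3749/1914)⁴ = 197543053110001/13420470252816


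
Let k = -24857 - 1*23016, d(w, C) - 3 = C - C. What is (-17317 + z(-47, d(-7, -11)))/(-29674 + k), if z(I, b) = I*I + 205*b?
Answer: 4831/25849 ≈ 0.18689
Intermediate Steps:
d(w, C) = 3 (d(w, C) = 3 + (C - C) = 3 + 0 = 3)
z(I, b) = I**2 + 205*b
k = -47873 (k = -24857 - 23016 = -47873)
(-17317 + z(-47, d(-7, -11)))/(-29674 + k) = (-17317 + ((-47)**2 + 205*3))/(-29674 - 47873) = (-17317 + (2209 + 615))/(-77547) = (-17317 + 2824)*(-1/77547) = -14493*(-1/77547) = 4831/25849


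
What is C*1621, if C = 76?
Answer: 123196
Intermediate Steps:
C*1621 = 76*1621 = 123196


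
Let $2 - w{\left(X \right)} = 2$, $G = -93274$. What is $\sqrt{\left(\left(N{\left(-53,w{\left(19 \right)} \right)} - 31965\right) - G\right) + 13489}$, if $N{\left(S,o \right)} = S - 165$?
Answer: $2 \sqrt{18645} \approx 273.09$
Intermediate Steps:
$w{\left(X \right)} = 0$ ($w{\left(X \right)} = 2 - 2 = 0$)
$N{\left(S,o \right)} = -165 + S$
$\sqrt{\left(\left(N{\left(-53,w{\left(19 \right)} \right)} - 31965\right) - G\right) + 13489} = \sqrt{\left(\left(\left(-165 - 53\right) - 31965\right) - -93274\right) + 13489} = \sqrt{\left(\left(-218 - 31965\right) + 93274\right) + 13489} = \sqrt{\left(-32183 + 93274\right) + 13489} = \sqrt{61091 + 13489} = \sqrt{74580} = 2 \sqrt{18645}$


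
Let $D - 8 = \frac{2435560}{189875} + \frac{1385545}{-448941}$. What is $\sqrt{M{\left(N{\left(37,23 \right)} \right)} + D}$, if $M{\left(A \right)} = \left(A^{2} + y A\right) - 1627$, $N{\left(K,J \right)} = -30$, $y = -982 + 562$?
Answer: $\frac{2 \sqrt{705321205366757350533}}{487100985} \approx 109.04$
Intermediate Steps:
$y = -420$
$D = \frac{302456752817}{17048534475}$ ($D = 8 + \left(\frac{2435560}{189875} + \frac{1385545}{-448941}\right) = 8 + \left(2435560 \cdot \frac{1}{189875} + 1385545 \left(- \frac{1}{448941}\right)\right) = 8 + \left(\frac{487112}{37975} - \frac{1385545}{448941}\right) = 8 + \frac{166068477017}{17048534475} = \frac{302456752817}{17048534475} \approx 17.741$)
$M{\left(A \right)} = -1627 + A^{2} - 420 A$ ($M{\left(A \right)} = \left(A^{2} - 420 A\right) - 1627 = -1627 + A^{2} - 420 A$)
$\sqrt{M{\left(N{\left(37,23 \right)} \right)} + D} = \sqrt{\left(-1627 + \left(-30\right)^{2} - -12600\right) + \frac{302456752817}{17048534475}} = \sqrt{\left(-1627 + 900 + 12600\right) + \frac{302456752817}{17048534475}} = \sqrt{11873 + \frac{302456752817}{17048534475}} = \sqrt{\frac{202719706574492}{17048534475}} = \frac{2 \sqrt{705321205366757350533}}{487100985}$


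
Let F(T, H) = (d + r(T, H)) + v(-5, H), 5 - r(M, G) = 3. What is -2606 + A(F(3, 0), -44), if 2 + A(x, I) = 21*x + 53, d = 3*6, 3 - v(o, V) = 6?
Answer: -2198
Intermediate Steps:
r(M, G) = 2 (r(M, G) = 5 - 1*3 = 5 - 3 = 2)
v(o, V) = -3 (v(o, V) = 3 - 1*6 = 3 - 6 = -3)
d = 18
F(T, H) = 17 (F(T, H) = (18 + 2) - 3 = 20 - 3 = 17)
A(x, I) = 51 + 21*x (A(x, I) = -2 + (21*x + 53) = -2 + (53 + 21*x) = 51 + 21*x)
-2606 + A(F(3, 0), -44) = -2606 + (51 + 21*17) = -2606 + (51 + 357) = -2606 + 408 = -2198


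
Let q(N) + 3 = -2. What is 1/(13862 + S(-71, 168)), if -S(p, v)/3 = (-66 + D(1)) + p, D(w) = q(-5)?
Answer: 1/14288 ≈ 6.9989e-5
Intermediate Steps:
q(N) = -5 (q(N) = -3 - 2 = -5)
D(w) = -5
S(p, v) = 213 - 3*p (S(p, v) = -3*((-66 - 5) + p) = -3*(-71 + p) = 213 - 3*p)
1/(13862 + S(-71, 168)) = 1/(13862 + (213 - 3*(-71))) = 1/(13862 + (213 + 213)) = 1/(13862 + 426) = 1/14288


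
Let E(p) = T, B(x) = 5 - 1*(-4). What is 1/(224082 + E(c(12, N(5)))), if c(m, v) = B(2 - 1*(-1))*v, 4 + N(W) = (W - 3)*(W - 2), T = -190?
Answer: 1/223892 ≈ 4.4664e-6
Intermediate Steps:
B(x) = 9 (B(x) = 5 + 4 = 9)
N(W) = -4 + (-3 + W)*(-2 + W) (N(W) = -4 + (W - 3)*(W - 2) = -4 + (-3 + W)*(-2 + W))
c(m, v) = 9*v
E(p) = -190
1/(224082 + E(c(12, N(5)))) = 1/(224082 - 190) = 1/223892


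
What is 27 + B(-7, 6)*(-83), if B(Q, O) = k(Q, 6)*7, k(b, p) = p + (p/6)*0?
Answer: -3459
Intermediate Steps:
k(b, p) = p (k(b, p) = p + (p*(⅙))*0 = p + (p/6)*0 = p + 0 = p)
B(Q, O) = 42 (B(Q, O) = 6*7 = 42)
27 + B(-7, 6)*(-83) = 27 + 42*(-83) = 27 - 3486 = -3459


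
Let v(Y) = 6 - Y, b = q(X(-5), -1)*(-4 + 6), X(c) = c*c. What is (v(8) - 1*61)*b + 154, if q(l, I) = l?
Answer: -2996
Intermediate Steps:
X(c) = c**2
b = 50 (b = (-5)**2*(-4 + 6) = 25*2 = 50)
(v(8) - 1*61)*b + 154 = ((6 - 1*8) - 1*61)*50 + 154 = ((6 - 8) - 61)*50 + 154 = (-2 - 61)*50 + 154 = -63*50 + 154 = -3150 + 154 = -2996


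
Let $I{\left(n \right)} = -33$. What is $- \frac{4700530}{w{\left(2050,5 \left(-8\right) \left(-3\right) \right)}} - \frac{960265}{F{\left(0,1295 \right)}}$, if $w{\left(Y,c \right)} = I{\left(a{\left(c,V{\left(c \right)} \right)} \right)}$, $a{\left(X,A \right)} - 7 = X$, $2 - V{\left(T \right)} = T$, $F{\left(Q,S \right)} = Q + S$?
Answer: $\frac{1211099521}{8547} \approx 1.417 \cdot 10^{5}$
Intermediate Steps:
$V{\left(T \right)} = 2 - T$
$a{\left(X,A \right)} = 7 + X$
$w{\left(Y,c \right)} = -33$
$- \frac{4700530}{w{\left(2050,5 \left(-8\right) \left(-3\right) \right)}} - \frac{960265}{F{\left(0,1295 \right)}} = - \frac{4700530}{-33} - \frac{960265}{0 + 1295} = \left(-4700530\right) \left(- \frac{1}{33}\right) - \frac{960265}{1295} = \frac{4700530}{33} - \frac{192053}{259} = \frac{1211099521}{8547}$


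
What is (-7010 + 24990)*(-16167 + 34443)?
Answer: 328602480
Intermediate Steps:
(-7010 + 24990)*(-16167 + 34443) = 17980*18276 = 328602480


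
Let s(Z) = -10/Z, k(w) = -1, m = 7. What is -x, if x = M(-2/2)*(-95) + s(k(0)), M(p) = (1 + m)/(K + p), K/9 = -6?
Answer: -262/11 ≈ -23.818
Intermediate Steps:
K = -54 (K = 9*(-6) = -54)
M(p) = 8/(-54 + p) (M(p) = (1 + 7)/(-54 + p) = 8/(-54 + p))
x = 262/11 (x = (8/(-54 - 2/2))*(-95) - 10/(-1) = (8/(-54 - 2*½))*(-95) - 10*(-1) = (8/(-54 - 1))*(-95) + 10 = (8/(-55))*(-95) + 10 = (8*(-1/55))*(-95) + 10 = -8/55*(-95) + 10 = 152/11 + 10 = 262/11 ≈ 23.818)
-x = -1*262/11 = -262/11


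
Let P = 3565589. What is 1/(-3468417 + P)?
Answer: 1/97172 ≈ 1.0291e-5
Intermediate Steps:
1/(-3468417 + P) = 1/(-3468417 + 3565589) = 1/97172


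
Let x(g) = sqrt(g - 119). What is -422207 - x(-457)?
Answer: -422207 - 24*I ≈ -4.2221e+5 - 24.0*I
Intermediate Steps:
x(g) = sqrt(-119 + g)
-422207 - x(-457) = -422207 - sqrt(-119 - 457) = -422207 - sqrt(-576) = -422207 - 24*I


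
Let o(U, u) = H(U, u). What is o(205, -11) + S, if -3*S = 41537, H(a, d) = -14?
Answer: -41579/3 ≈ -13860.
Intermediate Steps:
o(U, u) = -14
S = -41537/3 (S = -1/3*41537 = -41537/3 ≈ -13846.)
o(205, -11) + S = -14 - 41537/3 = -41579/3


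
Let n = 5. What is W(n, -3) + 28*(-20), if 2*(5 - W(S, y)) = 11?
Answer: -1121/2 ≈ -560.50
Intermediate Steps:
W(S, y) = -½ (W(S, y) = 5 - ½*11 = 5 - 11/2 = -½)
W(n, -3) + 28*(-20) = -½ + 28*(-20) = -½ - 560 = -1121/2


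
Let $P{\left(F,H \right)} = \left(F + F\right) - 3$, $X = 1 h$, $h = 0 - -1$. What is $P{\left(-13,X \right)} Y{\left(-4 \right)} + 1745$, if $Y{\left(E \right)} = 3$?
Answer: $1658$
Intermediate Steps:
$h = 1$ ($h = 0 + 1 = 1$)
$X = 1$ ($X = 1 \cdot 1 = 1$)
$P{\left(F,H \right)} = -3 + 2 F$ ($P{\left(F,H \right)} = 2 F - 3 = -3 + 2 F$)
$P{\left(-13,X \right)} Y{\left(-4 \right)} + 1745 = \left(-3 + 2 \left(-13\right)\right) 3 + 1745 = \left(-3 - 26\right) 3 + 1745 = \left(-29\right) 3 + 1745 = -87 + 1745 = 1658$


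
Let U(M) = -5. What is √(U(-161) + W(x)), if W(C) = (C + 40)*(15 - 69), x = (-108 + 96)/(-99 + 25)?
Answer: I*√2975873/37 ≈ 46.624*I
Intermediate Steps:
x = 6/37 (x = -12/(-74) = -12*(-1/74) = 6/37 ≈ 0.16216)
W(C) = -2160 - 54*C (W(C) = (40 + C)*(-54) = -2160 - 54*C)
√(U(-161) + W(x)) = √(-5 + (-2160 - 54*6/37)) = √(-5 + (-2160 - 324/37)) = √(-5 - 80244/37) = √(-80429/37) = I*√2975873/37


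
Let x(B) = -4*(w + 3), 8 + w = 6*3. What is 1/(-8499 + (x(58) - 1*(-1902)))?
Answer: -1/6649 ≈ -0.00015040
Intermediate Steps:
w = 10 (w = -8 + 6*3 = -8 + 18 = 10)
x(B) = -52 (x(B) = -4*(10 + 3) = -4*13 = -52)
1/(-8499 + (x(58) - 1*(-1902))) = 1/(-8499 + (-52 - 1*(-1902))) = 1/(-8499 + (-52 + 1902)) = 1/(-8499 + 1850) = 1/(-6649) = -1/6649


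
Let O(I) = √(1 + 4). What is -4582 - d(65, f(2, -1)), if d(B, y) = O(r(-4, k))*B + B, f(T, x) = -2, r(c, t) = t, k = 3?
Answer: -4647 - 65*√5 ≈ -4792.3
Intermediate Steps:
O(I) = √5
d(B, y) = B + B*√5 (d(B, y) = √5*B + B = B*√5 + B = B + B*√5)
-4582 - d(65, f(2, -1)) = -4582 - 65*(1 + √5) = -4582 - (65 + 65*√5) = -4582 + (-65 - 65*√5) = -4647 - 65*√5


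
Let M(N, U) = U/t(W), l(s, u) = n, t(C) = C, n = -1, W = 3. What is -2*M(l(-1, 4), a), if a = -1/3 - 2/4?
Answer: 5/9 ≈ 0.55556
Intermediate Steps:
a = -⅚ (a = -1*⅓ - 2*¼ = -⅓ - ½ = -⅚ ≈ -0.83333)
l(s, u) = -1
M(N, U) = U/3
-2*M(l(-1, 4), a) = -2*(-5)/(3*6) = -2*(-5/18) = 5/9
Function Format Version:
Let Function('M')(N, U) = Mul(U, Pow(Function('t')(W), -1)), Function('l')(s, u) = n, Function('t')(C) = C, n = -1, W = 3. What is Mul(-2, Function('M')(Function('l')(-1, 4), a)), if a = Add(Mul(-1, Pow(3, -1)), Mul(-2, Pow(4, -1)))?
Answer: Rational(5, 9) ≈ 0.55556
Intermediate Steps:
a = Rational(-5, 6) (a = Add(Mul(-1, Rational(1, 3)), Mul(-2, Rational(1, 4))) = Add(Rational(-1, 3), Rational(-1, 2)) = Rational(-5, 6) ≈ -0.83333)
Function('l')(s, u) = -1
Function('M')(N, U) = Mul(Rational(1, 3), U) (Function('M')(N, U) = Mul(U, Pow(3, -1)) = Mul(U, Rational(1, 3)) = Mul(Rational(1, 3), U))
Mul(-2, Function('M')(Function('l')(-1, 4), a)) = Mul(-2, Mul(Rational(1, 3), Rational(-5, 6))) = Mul(-2, Rational(-5, 18)) = Rational(5, 9)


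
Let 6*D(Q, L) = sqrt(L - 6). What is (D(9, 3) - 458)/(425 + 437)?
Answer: -229/431 + I*sqrt(3)/5172 ≈ -0.53132 + 0.00033489*I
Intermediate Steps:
D(Q, L) = sqrt(-6 + L)/6 (D(Q, L) = sqrt(L - 6)/6 = sqrt(-6 + L)/6)
(D(9, 3) - 458)/(425 + 437) = (sqrt(-6 + 3)/6 - 458)/(425 + 437) = (sqrt(-3)/6 - 458)/862 = ((I*sqrt(3))/6 - 458)*(1/862) = (I*sqrt(3)/6 - 458)*(1/862) = (-458 + I*sqrt(3)/6)*(1/862) = -229/431 + I*sqrt(3)/5172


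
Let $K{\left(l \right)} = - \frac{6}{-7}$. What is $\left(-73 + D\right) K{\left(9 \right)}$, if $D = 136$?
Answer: $54$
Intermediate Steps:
$K{\left(l \right)} = \frac{6}{7}$ ($K{\left(l \right)} = \left(-6\right) \left(- \frac{1}{7}\right) = \frac{6}{7}$)
$\left(-73 + D\right) K{\left(9 \right)} = \left(-73 + 136\right) \frac{6}{7} = 63 \cdot \frac{6}{7} = 54$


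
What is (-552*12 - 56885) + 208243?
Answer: 144734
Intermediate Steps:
(-552*12 - 56885) + 208243 = (-6624 - 56885) + 208243 = -63509 + 208243 = 144734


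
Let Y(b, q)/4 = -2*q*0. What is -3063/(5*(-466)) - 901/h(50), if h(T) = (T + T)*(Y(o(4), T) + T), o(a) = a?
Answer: 1321567/1165000 ≈ 1.1344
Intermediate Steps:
Y(b, q) = 0 (Y(b, q) = 4*(-2*q*0) = 4*0 = 0)
h(T) = 2*T² (h(T) = (T + T)*(0 + T) = (2*T)*T = 2*T²)
-3063/(5*(-466)) - 901/h(50) = -3063/(5*(-466)) - 901/(2*50²) = -3063/(-2330) - 901/(2*2500) = -3063*(-1/2330) - 901/5000 = 3063/2330 - 901*1/5000 = 3063/2330 - 901/5000 = 1321567/1165000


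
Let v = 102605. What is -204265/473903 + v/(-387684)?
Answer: -127815089575/183724610652 ≈ -0.69569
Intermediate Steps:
-204265/473903 + v/(-387684) = -204265/473903 + 102605/(-387684) = -204265*1/473903 + 102605*(-1/387684) = -204265/473903 - 102605/387684 = -127815089575/183724610652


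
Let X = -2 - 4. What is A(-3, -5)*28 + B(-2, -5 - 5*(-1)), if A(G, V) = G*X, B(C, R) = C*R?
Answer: 504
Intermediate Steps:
X = -6
A(G, V) = -6*G (A(G, V) = G*(-6) = -6*G)
A(-3, -5)*28 + B(-2, -5 - 5*(-1)) = -6*(-3)*28 - 2*(-5 - 5*(-1)) = 18*28 - 2*(-5 + 5) = 504 - 2*0 = 504 + 0 = 504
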